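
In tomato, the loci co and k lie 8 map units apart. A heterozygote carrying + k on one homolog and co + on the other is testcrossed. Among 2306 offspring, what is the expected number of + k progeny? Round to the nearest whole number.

A map distance of 8 map units corresponds to a recombination frequency of 0.080.
The F1 is + k / co +, so + k is a parental gamete class with expected frequency (1 − r)/2 = 0.920/2 = 0.4600.
Expected number = 0.4600 × 2306 = 1060.76 ≈ 1061.

1061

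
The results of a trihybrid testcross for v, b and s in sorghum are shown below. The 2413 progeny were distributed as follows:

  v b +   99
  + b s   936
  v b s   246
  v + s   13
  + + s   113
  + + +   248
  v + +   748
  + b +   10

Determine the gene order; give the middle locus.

The two most frequent reciprocal classes, + b s and v + +, are the parental types, so the F1 was + b s / v + +.
The two rarest classes, + b + and v + s, are the double crossovers. Comparing them with the parentals, only the s allele has switched, so s is the middle locus and the order is v – s – b.

s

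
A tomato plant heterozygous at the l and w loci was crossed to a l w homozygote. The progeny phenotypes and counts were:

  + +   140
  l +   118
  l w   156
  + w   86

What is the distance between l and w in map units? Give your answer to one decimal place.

The two most frequent classes, + + (140) and l w (156), are the parental types, so the F1 was + + / l w.
The recombinant classes are + w and l +: 86 + 118 = 204.
Recombination frequency = 204/500 = 0.4080 ≈ 40.8%, i.e. 40.8 map units.

40.8 map units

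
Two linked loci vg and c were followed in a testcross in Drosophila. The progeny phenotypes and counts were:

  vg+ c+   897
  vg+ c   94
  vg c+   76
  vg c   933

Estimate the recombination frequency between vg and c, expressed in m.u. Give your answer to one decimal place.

8.5 m.u.

The two most frequent classes, vg+ c+ (897) and vg c (933), are the parental types, so the F1 was vg+ c+ / vg c.
The recombinant classes are vg+ c and vg c+: 94 + 76 = 170.
Recombination frequency = 170/2000 = 0.0850 ≈ 8.5%, i.e. 8.5 m.u.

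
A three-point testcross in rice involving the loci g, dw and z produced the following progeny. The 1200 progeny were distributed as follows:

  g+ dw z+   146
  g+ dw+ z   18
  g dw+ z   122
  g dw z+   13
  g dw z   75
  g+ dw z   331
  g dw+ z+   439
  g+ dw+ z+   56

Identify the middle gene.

dw

The two most frequent reciprocal classes, g dw+ z+ and g+ dw z, are the parental types, so the F1 was g dw+ z+ / g+ dw z.
The two rarest classes, g dw z+ and g+ dw+ z, are the double crossovers. Comparing them with the parentals, only the dw allele has switched, so dw is the middle locus and the order is z – dw – g.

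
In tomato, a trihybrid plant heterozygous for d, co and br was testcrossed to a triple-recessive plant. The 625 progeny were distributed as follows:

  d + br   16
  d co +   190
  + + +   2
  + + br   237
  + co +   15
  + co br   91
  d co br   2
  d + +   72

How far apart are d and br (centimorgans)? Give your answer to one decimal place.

The two most frequent reciprocal classes, + + br and d co +, are the parental types, so the F1 was + + br / d co +.
The two rarest classes, + + + and d co br, are the double crossovers. Comparing them with the parentals, only the br allele has switched, so br is the middle locus and the order is d – br – co.
Crossovers in the d–br interval produce the single-crossover classes d + br and + co + (16 + 15 = 31) plus the double crossovers (4).
RF(d–br) = (31 + 4) / 625 = 35/625 = 0.0560 → 5.6 centimorgans.

5.6 centimorgans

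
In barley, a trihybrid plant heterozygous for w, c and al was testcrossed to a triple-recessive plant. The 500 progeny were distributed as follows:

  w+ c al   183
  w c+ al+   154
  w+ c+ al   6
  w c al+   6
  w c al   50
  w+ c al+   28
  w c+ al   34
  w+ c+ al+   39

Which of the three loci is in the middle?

The two most frequent reciprocal classes, w c+ al+ and w+ c al, are the parental types, so the F1 was w c+ al+ / w+ c al.
The two rarest classes, w c al+ and w+ c+ al, are the double crossovers. Comparing them with the parentals, only the c allele has switched, so c is the middle locus and the order is w – c – al.

c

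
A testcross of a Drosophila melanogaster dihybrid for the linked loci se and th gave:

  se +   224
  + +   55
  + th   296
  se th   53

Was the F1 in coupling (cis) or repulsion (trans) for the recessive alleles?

The two most frequent classes are + th (296) and se + (224); these are the parental (non-recombinant) types.
So the F1 carried + th on one chromosome and se + on the other — the recessive alleles are on opposite chromosomes (trans / repulsion).

trans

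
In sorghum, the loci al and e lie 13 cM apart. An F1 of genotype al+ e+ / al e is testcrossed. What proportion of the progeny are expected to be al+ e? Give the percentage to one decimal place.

6.5%

A map distance of 13 cM corresponds to a recombination frequency of 0.130.
The F1 is al+ e+ / al e, so al+ e is a recombinant gamete class with expected frequency r/2 = 0.130/2 = 0.0650.
That is 0.0650 = 6.5% of the progeny.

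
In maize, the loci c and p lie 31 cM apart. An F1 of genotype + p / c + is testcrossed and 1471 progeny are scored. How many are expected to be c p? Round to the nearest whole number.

A map distance of 31 cM corresponds to a recombination frequency of 0.310.
The F1 is + p / c +, so c p is a recombinant gamete class with expected frequency r/2 = 0.310/2 = 0.1550.
Expected number = 0.1550 × 1471 = 228.00 ≈ 228.

228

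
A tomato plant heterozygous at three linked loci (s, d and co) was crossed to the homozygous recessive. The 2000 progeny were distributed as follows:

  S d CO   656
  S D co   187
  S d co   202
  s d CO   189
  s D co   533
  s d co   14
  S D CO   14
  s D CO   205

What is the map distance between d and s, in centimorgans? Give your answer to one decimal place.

20.2 centimorgans

The two most frequent reciprocal classes, S d CO and s D co, are the parental types, so the F1 was S d CO / s D co.
The two rarest classes, S D CO and s d co, are the double crossovers. Comparing them with the parentals, only the d allele has switched, so d is the middle locus and the order is s – d – co.
Crossovers in the s–d interval produce the single-crossover classes s d CO and S D co (189 + 187 = 376) plus the double crossovers (28).
RF(s–d) = (376 + 28) / 2000 = 404/2000 = 0.2020 → 20.2 centimorgans.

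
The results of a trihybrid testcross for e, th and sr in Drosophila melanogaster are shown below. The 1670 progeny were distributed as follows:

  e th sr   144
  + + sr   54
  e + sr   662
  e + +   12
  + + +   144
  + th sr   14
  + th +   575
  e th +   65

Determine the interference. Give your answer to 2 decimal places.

The two most frequent reciprocal classes, + th + and e + sr, are the parental types, so the F1 was + th + / e + sr.
The two rarest classes, + th sr and e + +, are the double crossovers. Comparing them with the parentals, only the sr allele has switched, so sr is the middle locus and the order is th – sr – e.
th–sr: (288 + 26)/1670 = 0.1880; sr–e: (119 + 26)/1670 = 0.0868.
Expected DCO frequency = 0.1880 × 0.0868 ≈ 0.01632; observed = 26/1670 ≈ 0.01557.
Coefficient of coincidence = 0.01557/0.01632 ≈ 0.95; interference = 1 − 0.95 = 0.05.

0.05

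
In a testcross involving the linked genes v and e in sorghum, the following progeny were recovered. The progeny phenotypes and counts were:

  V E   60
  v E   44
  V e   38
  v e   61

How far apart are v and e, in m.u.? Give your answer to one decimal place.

The two most frequent classes, V E (60) and v e (61), are the parental types, so the F1 was V E / v e.
The recombinant classes are V e and v E: 38 + 44 = 82.
Recombination frequency = 82/203 = 0.4039 ≈ 40.4%, i.e. 40.4 m.u.

40.4 m.u.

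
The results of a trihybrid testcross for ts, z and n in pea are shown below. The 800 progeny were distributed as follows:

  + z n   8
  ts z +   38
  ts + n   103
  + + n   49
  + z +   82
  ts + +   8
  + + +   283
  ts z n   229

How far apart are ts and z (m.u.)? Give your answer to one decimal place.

25.1 m.u.

The two most frequent reciprocal classes, + + + and ts z n, are the parental types, so the F1 was + + + / ts z n.
The two rarest classes, ts + + and + z n, are the double crossovers. Comparing them with the parentals, only the ts allele has switched, so ts is the middle locus and the order is z – ts – n.
Crossovers in the z–ts interval produce the single-crossover classes + z + and ts + n (82 + 103 = 185) plus the double crossovers (16).
RF(z–ts) = (185 + 16) / 800 = 201/800 = 0.2512 → 25.1 m.u.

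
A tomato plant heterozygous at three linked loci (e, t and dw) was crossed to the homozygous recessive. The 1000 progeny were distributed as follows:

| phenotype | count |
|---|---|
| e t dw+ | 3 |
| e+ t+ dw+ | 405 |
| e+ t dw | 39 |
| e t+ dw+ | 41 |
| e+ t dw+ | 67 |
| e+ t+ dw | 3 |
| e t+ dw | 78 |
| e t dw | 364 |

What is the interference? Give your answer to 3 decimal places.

The two most frequent reciprocal classes, e t dw and e+ t+ dw+, are the parental types, so the F1 was e t dw / e+ t+ dw+.
The two rarest classes, e t dw+ and e+ t+ dw, are the double crossovers. Comparing them with the parentals, only the dw allele has switched, so dw is the middle locus and the order is t – dw – e.
t–dw: (145 + 6)/1000 = 0.1510; dw–e: (80 + 6)/1000 = 0.0860.
Expected DCO frequency = 0.1510 × 0.0860 ≈ 0.01299; observed = 6/1000 ≈ 0.00600.
Coefficient of coincidence = 0.00600/0.01299 ≈ 0.462; interference = 1 − 0.462 = 0.538.

0.538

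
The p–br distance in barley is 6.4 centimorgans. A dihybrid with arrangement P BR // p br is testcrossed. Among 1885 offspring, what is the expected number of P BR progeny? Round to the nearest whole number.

882

A map distance of 6.4 centimorgans corresponds to a recombination frequency of 0.064.
The F1 is P BR / p br, so P BR is a parental gamete class with expected frequency (1 − r)/2 = 0.936/2 = 0.4680.
Expected number = 0.4680 × 1885 = 882.18 ≈ 882.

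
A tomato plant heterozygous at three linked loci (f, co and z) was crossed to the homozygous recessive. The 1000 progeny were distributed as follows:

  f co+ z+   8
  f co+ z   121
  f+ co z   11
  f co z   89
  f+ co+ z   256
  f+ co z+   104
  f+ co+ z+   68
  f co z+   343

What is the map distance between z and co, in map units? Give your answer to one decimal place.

17.6 map units

The two most frequent reciprocal classes, f+ co+ z and f co z+, are the parental types, so the F1 was f+ co+ z / f co z+.
The two rarest classes, f+ co z and f co+ z+, are the double crossovers. Comparing them with the parentals, only the co allele has switched, so co is the middle locus and the order is f – co – z.
Crossovers in the co–z interval produce the single-crossover classes f+ co+ z+ and f co z (68 + 89 = 157) plus the double crossovers (19).
RF(co–z) = (157 + 19) / 1000 = 176/1000 = 0.1760 → 17.6 map units.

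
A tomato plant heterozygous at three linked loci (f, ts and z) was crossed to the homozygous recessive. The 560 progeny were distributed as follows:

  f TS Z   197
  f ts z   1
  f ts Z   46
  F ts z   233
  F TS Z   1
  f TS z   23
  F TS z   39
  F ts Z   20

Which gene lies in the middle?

f

The two most frequent reciprocal classes, f TS Z and F ts z, are the parental types, so the F1 was f TS Z / F ts z.
The two rarest classes, F TS Z and f ts z, are the double crossovers. Comparing them with the parentals, only the f allele has switched, so f is the middle locus and the order is z – f – ts.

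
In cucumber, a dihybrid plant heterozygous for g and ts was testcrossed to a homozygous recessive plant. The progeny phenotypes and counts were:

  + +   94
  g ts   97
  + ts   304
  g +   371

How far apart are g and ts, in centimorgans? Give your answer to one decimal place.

The two most frequent classes, + ts (304) and g + (371), are the parental types, so the F1 was + ts / g +.
The recombinant classes are + + and g ts: 94 + 97 = 191.
Recombination frequency = 191/866 = 0.2206 ≈ 22.1%, i.e. 22.1 centimorgans.

22.1 centimorgans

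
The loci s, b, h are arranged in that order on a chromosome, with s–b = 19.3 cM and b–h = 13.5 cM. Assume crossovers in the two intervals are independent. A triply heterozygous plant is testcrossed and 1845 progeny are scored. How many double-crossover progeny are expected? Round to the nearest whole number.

Map distances give recombination frequencies of 0.193 and 0.135 for the two intervals.
With no interference, expected double-crossover frequency = 0.193 × 0.135 = 0.02606.
Expected number = 0.02606 × 1845 = 48.07 ≈ 48.

48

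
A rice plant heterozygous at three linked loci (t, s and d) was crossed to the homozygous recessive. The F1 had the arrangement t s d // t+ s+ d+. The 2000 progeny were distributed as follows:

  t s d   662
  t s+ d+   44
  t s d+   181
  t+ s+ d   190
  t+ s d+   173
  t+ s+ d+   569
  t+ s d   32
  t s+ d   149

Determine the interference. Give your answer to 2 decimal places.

0.15

The two rarest classes, t+ s d and t s+ d+, are the double crossovers. Comparing them with the parentals, only the t allele has switched, so t is the middle locus and the order is s – t – d.
s–t: (322 + 76)/2000 = 0.1990; t–d: (371 + 76)/2000 = 0.2235.
Expected DCO frequency = 0.1990 × 0.2235 ≈ 0.04448; observed = 76/2000 ≈ 0.03800.
Coefficient of coincidence = 0.03800/0.04448 ≈ 0.85; interference = 1 − 0.85 = 0.15.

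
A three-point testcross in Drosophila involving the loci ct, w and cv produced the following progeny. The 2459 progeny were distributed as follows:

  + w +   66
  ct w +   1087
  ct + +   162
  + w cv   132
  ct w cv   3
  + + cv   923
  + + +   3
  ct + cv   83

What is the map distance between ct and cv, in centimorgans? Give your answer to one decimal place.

6.3 centimorgans

The two most frequent reciprocal classes, + + cv and ct w +, are the parental types, so the F1 was + + cv / ct w +.
The two rarest classes, + + + and ct w cv, are the double crossovers. Comparing them with the parentals, only the cv allele has switched, so cv is the middle locus and the order is ct – cv – w.
Crossovers in the ct–cv interval produce the single-crossover classes ct + cv and + w + (83 + 66 = 149) plus the double crossovers (6).
RF(ct–cv) = (149 + 6) / 2459 = 155/2459 = 0.0630 → 6.3 centimorgans.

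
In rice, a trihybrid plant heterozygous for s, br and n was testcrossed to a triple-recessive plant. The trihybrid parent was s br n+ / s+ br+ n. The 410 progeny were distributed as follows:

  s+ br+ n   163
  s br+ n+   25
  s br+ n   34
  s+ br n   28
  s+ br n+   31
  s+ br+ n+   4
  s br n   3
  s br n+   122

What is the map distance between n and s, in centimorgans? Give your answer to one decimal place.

The two rarest classes, s br n and s+ br+ n+, are the double crossovers. Comparing them with the parentals, only the n allele has switched, so n is the middle locus and the order is br – n – s.
Crossovers in the n–s interval produce the single-crossover classes s+ br n+ and s br+ n (31 + 34 = 65) plus the double crossovers (7).
RF(n–s) = (65 + 7) / 410 = 72/410 = 0.1756 → 17.6 centimorgans.

17.6 centimorgans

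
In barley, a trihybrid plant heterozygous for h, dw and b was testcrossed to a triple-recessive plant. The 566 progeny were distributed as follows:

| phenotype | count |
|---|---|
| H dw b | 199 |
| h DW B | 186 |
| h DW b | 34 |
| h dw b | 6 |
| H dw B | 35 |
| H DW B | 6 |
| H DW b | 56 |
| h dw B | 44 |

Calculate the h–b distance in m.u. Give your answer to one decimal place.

14.3 m.u.

The two most frequent reciprocal classes, h DW B and H dw b, are the parental types, so the F1 was h DW B / H dw b.
The two rarest classes, H DW B and h dw b, are the double crossovers. Comparing them with the parentals, only the h allele has switched, so h is the middle locus and the order is dw – h – b.
Crossovers in the h–b interval produce the single-crossover classes h DW b and H dw B (34 + 35 = 69) plus the double crossovers (12).
RF(h–b) = (69 + 12) / 566 = 81/566 = 0.1431 → 14.3 m.u.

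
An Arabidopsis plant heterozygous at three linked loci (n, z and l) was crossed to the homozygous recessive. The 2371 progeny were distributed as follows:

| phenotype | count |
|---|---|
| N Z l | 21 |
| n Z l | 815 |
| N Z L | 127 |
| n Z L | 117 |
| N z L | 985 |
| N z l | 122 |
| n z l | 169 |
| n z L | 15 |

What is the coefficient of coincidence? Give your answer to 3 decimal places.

0.935

The two most frequent reciprocal classes, N z L and n Z l, are the parental types, so the F1 was N z L / n Z l.
The two rarest classes, n z L and N Z l, are the double crossovers. Comparing them with the parentals, only the n allele has switched, so n is the middle locus and the order is l – n – z.
l–n: (239 + 36)/2371 = 0.1160; n–z: (296 + 36)/2371 = 0.1400.
Expected DCO frequency = 0.1160 × 0.1400 ≈ 0.01624; observed = 36/2371 ≈ 0.01518.
Coefficient of coincidence = 0.01518/0.01624 ≈ 0.935.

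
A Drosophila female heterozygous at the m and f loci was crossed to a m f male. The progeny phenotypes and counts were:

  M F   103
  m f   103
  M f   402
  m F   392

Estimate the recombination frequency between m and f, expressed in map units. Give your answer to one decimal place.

The two most frequent classes, M f (402) and m F (392), are the parental types, so the F1 was M f / m F.
The recombinant classes are M F and m f: 103 + 103 = 206.
Recombination frequency = 206/1000 = 0.2060 ≈ 20.6%, i.e. 20.6 map units.

20.6 map units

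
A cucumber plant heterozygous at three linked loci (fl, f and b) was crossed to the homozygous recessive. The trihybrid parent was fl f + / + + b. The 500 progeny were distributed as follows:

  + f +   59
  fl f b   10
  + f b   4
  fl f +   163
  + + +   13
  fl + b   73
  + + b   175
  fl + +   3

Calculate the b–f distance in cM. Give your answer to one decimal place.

The two rarest classes, fl + + and + f b, are the double crossovers. Comparing them with the parentals, only the f allele has switched, so f is the middle locus and the order is fl – f – b.
Crossovers in the f–b interval produce the single-crossover classes fl f b and + + + (10 + 13 = 23) plus the double crossovers (7).
RF(f–b) = (23 + 7) / 500 = 30/500 = 0.0600 → 6.0 cM.

6.0 cM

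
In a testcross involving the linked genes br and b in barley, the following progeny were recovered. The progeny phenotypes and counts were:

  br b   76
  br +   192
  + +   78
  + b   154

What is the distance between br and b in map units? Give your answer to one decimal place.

30.8 map units

The two most frequent classes, + b (154) and br + (192), are the parental types, so the F1 was + b / br +.
The recombinant classes are + + and br b: 78 + 76 = 154.
Recombination frequency = 154/500 = 0.3080 ≈ 30.8%, i.e. 30.8 map units.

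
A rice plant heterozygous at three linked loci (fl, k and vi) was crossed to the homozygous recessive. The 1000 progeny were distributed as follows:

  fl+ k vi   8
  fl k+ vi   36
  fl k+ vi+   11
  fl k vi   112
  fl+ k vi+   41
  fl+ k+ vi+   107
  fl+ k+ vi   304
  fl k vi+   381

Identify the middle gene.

The two most frequent reciprocal classes, fl+ k+ vi and fl k vi+, are the parental types, so the F1 was fl+ k+ vi / fl k vi+.
The two rarest classes, fl+ k vi and fl k+ vi+, are the double crossovers. Comparing them with the parentals, only the k allele has switched, so k is the middle locus and the order is fl – k – vi.

k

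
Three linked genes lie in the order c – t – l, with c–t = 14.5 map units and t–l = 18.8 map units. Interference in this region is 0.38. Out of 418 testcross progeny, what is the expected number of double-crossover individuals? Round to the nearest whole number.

Map distances give recombination frequencies of 0.145 and 0.188 for the two intervals.
With interference 0.38 (so coincidence = 0.62), expected double-crossover frequency = 0.145 × 0.188 × 0.62 = 0.01690.
Expected number = 0.01690 × 418 = 7.06 ≈ 7.

7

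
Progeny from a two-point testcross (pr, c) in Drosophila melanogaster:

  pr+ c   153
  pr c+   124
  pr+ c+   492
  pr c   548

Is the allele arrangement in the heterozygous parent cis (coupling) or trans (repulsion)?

cis

The two most frequent classes are pr+ c+ (492) and pr c (548); these are the parental (non-recombinant) types.
So the F1 carried pr+ c+ on one chromosome and pr c on the other — the recessive alleles are on the same chromosome (cis / coupling).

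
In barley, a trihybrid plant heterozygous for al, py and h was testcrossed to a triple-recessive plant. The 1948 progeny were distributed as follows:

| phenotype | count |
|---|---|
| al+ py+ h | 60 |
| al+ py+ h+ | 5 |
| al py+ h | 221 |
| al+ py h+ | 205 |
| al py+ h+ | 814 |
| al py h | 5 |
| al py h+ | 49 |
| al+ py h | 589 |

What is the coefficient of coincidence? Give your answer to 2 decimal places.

The two most frequent reciprocal classes, al py+ h+ and al+ py h, are the parental types, so the F1 was al py+ h+ / al+ py h.
The two rarest classes, al+ py+ h+ and al py h, are the double crossovers. Comparing them with the parentals, only the al allele has switched, so al is the middle locus and the order is h – al – py.
h–al: (426 + 10)/1948 = 0.2238; al–py: (109 + 10)/1948 = 0.0611.
Expected DCO frequency = 0.2238 × 0.0611 ≈ 0.01367; observed = 10/1948 ≈ 0.00513.
Coefficient of coincidence = 0.00513/0.01367 ≈ 0.38.

0.38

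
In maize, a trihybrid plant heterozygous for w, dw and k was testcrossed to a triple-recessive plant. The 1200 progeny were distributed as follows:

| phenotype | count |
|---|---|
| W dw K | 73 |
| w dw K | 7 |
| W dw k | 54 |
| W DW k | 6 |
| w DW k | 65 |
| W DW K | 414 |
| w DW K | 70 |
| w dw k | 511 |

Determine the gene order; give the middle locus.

The two most frequent reciprocal classes, w dw k and W DW K, are the parental types, so the F1 was w dw k / W DW K.
The two rarest classes, w dw K and W DW k, are the double crossovers. Comparing them with the parentals, only the k allele has switched, so k is the middle locus and the order is w – k – dw.

k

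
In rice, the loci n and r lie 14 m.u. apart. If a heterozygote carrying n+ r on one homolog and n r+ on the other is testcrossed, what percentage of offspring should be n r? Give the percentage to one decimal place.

A map distance of 14 m.u. corresponds to a recombination frequency of 0.140.
The F1 is n+ r / n r+, so n r is a recombinant gamete class with expected frequency r/2 = 0.140/2 = 0.0700.
That is 0.0700 = 7.0% of the progeny.

7.0%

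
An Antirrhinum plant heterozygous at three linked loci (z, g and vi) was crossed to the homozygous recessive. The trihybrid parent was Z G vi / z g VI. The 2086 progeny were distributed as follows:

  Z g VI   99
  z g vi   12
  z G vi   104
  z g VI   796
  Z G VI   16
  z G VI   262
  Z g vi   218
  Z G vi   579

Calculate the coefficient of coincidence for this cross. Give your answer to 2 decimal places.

The two rarest classes, Z G VI and z g vi, are the double crossovers. Comparing them with the parentals, only the vi allele has switched, so vi is the middle locus and the order is z – vi – g.
z–vi: (203 + 28)/2086 = 0.1107; vi–g: (480 + 28)/2086 = 0.2435.
Expected DCO frequency = 0.1107 × 0.2435 ≈ 0.02696; observed = 28/2086 ≈ 0.01342.
Coefficient of coincidence = 0.01342/0.02696 ≈ 0.50.

0.50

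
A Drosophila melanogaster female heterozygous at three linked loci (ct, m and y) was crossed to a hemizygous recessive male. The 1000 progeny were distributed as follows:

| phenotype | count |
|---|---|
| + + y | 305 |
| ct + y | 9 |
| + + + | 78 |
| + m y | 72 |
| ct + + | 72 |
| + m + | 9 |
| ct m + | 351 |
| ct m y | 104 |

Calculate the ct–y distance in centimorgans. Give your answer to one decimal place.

The two most frequent reciprocal classes, + + y and ct m +, are the parental types, so the F1 was + + y / ct m +.
The two rarest classes, ct + y and + m +, are the double crossovers. Comparing them with the parentals, only the ct allele has switched, so ct is the middle locus and the order is m – ct – y.
Crossovers in the ct–y interval produce the single-crossover classes + + + and ct m y (78 + 104 = 182) plus the double crossovers (18).
RF(ct–y) = (182 + 18) / 1000 = 200/1000 = 0.2000 → 20.0 centimorgans.

20.0 centimorgans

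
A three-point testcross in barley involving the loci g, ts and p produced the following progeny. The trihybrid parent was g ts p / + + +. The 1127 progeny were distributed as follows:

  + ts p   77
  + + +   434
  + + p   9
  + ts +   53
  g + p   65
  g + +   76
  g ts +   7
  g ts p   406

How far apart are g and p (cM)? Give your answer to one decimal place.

The two rarest classes, g ts + and + + p, are the double crossovers. Comparing them with the parentals, only the p allele has switched, so p is the middle locus and the order is g – p – ts.
Crossovers in the g–p interval produce the single-crossover classes + ts p and g + + (77 + 76 = 153) plus the double crossovers (16).
RF(g–p) = (153 + 16) / 1127 = 169/1127 = 0.1500 → 15.0 cM.

15.0 cM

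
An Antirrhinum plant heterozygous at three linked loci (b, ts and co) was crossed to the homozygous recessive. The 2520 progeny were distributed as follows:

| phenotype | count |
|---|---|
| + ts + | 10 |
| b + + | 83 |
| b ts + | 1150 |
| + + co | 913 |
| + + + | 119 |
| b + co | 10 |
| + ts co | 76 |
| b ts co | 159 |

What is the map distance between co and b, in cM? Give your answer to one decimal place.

The two most frequent reciprocal classes, + + co and b ts +, are the parental types, so the F1 was + + co / b ts +.
The two rarest classes, b + co and + ts +, are the double crossovers. Comparing them with the parentals, only the b allele has switched, so b is the middle locus and the order is ts – b – co.
Crossovers in the b–co interval produce the single-crossover classes + + + and b ts co (119 + 159 = 278) plus the double crossovers (20).
RF(b–co) = (278 + 20) / 2520 = 298/2520 = 0.1183 → 11.8 cM.

11.8 cM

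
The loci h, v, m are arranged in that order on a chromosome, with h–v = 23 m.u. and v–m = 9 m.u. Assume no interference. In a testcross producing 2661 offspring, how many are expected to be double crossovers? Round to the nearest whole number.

55

Map distances give recombination frequencies of 0.230 and 0.090 for the two intervals.
With no interference, expected double-crossover frequency = 0.230 × 0.090 = 0.02070.
Expected number = 0.02070 × 2661 = 55.08 ≈ 55.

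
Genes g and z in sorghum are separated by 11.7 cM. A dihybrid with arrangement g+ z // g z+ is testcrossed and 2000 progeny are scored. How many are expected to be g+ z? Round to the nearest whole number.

883

A map distance of 11.7 cM corresponds to a recombination frequency of 0.117.
The F1 is g+ z / g z+, so g+ z is a parental gamete class with expected frequency (1 − r)/2 = 0.883/2 = 0.4415.
Expected number = 0.4415 × 2000 = 883.00 ≈ 883.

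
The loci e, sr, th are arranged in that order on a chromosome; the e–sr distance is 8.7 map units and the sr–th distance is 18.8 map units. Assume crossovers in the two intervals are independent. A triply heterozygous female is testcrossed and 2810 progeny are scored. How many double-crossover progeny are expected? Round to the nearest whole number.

46

Map distances give recombination frequencies of 0.087 and 0.188 for the two intervals.
With no interference, expected double-crossover frequency = 0.087 × 0.188 = 0.01636.
Expected number = 0.01636 × 2810 = 45.96 ≈ 46.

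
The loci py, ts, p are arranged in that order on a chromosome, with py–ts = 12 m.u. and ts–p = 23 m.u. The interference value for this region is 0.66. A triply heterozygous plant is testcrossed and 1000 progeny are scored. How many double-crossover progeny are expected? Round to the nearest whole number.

Map distances give recombination frequencies of 0.120 and 0.230 for the two intervals.
With interference 0.66 (so coincidence = 0.34), expected double-crossover frequency = 0.120 × 0.230 × 0.34 = 0.00938.
Expected number = 0.00938 × 1000 = 9.38 ≈ 9.

9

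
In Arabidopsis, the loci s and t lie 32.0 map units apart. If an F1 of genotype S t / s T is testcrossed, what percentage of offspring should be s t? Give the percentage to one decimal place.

16.0%

A map distance of 32.0 map units corresponds to a recombination frequency of 0.320.
The F1 is S t / s T, so s t is a recombinant gamete class with expected frequency r/2 = 0.320/2 = 0.1600.
That is 0.1600 = 16.0% of the progeny.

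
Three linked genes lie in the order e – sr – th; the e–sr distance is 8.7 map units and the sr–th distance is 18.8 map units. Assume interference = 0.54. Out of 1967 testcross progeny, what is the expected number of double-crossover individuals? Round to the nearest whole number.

15

Map distances give recombination frequencies of 0.087 and 0.188 for the two intervals.
With interference 0.54 (so coincidence = 0.46), expected double-crossover frequency = 0.087 × 0.188 × 0.46 = 0.00752.
Expected number = 0.00752 × 1967 = 14.80 ≈ 15.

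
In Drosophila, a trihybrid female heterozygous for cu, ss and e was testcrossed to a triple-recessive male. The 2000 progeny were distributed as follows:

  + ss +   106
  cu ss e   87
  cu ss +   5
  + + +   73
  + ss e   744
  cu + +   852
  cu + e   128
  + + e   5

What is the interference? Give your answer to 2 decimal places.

The two most frequent reciprocal classes, cu + + and + ss e, are the parental types, so the F1 was cu + + / + ss e.
The two rarest classes, cu ss + and + + e, are the double crossovers. Comparing them with the parentals, only the ss allele has switched, so ss is the middle locus and the order is cu – ss – e.
cu–ss: (160 + 10)/2000 = 0.0850; ss–e: (234 + 10)/2000 = 0.1220.
Expected DCO frequency = 0.0850 × 0.1220 ≈ 0.01037; observed = 10/2000 ≈ 0.00500.
Coefficient of coincidence = 0.00500/0.01037 ≈ 0.48; interference = 1 − 0.48 = 0.52.

0.52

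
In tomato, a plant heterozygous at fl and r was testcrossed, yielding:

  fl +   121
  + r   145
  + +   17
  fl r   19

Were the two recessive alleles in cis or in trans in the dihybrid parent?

The two most frequent classes are + r (145) and fl + (121); these are the parental (non-recombinant) types.
So the F1 carried + r on one chromosome and fl + on the other — the recessive alleles are on opposite chromosomes (trans / repulsion).

trans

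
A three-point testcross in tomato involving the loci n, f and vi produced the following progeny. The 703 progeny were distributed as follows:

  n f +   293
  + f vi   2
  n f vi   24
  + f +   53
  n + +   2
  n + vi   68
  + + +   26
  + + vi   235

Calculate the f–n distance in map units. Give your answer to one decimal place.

The two most frequent reciprocal classes, + + vi and n f +, are the parental types, so the F1 was + + vi / n f +.
The two rarest classes, + f vi and n + +, are the double crossovers. Comparing them with the parentals, only the f allele has switched, so f is the middle locus and the order is vi – f – n.
Crossovers in the f–n interval produce the single-crossover classes n + vi and + f + (68 + 53 = 121) plus the double crossovers (4).
RF(f–n) = (121 + 4) / 703 = 125/703 = 0.1778 → 17.8 map units.

17.8 map units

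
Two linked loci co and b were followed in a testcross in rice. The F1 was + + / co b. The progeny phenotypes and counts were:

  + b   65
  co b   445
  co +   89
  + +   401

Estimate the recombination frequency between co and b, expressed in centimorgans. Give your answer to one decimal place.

15.4 centimorgans

The recombinant classes are + b and co +: 65 + 89 = 154.
Recombination frequency = 154/1000 = 0.1540 ≈ 15.4%, i.e. 15.4 centimorgans.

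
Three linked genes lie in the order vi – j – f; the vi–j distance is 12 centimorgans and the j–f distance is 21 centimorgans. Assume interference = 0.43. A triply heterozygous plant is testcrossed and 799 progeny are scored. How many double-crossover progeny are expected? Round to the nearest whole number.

11

Map distances give recombination frequencies of 0.120 and 0.210 for the two intervals.
With interference 0.43 (so coincidence = 0.57), expected double-crossover frequency = 0.120 × 0.210 × 0.57 = 0.01436.
Expected number = 0.01436 × 799 = 11.48 ≈ 11.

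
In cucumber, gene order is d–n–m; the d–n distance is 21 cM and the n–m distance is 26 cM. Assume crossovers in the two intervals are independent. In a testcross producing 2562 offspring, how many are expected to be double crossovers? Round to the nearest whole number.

140

Map distances give recombination frequencies of 0.210 and 0.260 for the two intervals.
With no interference, expected double-crossover frequency = 0.210 × 0.260 = 0.05460.
Expected number = 0.05460 × 2562 = 139.89 ≈ 140.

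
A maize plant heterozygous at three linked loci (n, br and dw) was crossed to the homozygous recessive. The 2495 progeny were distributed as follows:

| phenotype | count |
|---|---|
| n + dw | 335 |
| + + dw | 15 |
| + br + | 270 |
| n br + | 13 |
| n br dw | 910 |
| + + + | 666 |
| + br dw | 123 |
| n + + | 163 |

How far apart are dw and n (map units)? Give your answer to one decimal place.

12.6 map units

The two most frequent reciprocal classes, n br dw and + + +, are the parental types, so the F1 was n br dw / + + +.
The two rarest classes, n br + and + + dw, are the double crossovers. Comparing them with the parentals, only the dw allele has switched, so dw is the middle locus and the order is n – dw – br.
Crossovers in the n–dw interval produce the single-crossover classes + br dw and n + + (123 + 163 = 286) plus the double crossovers (28).
RF(n–dw) = (286 + 28) / 2495 = 314/2495 = 0.1259 → 12.6 map units.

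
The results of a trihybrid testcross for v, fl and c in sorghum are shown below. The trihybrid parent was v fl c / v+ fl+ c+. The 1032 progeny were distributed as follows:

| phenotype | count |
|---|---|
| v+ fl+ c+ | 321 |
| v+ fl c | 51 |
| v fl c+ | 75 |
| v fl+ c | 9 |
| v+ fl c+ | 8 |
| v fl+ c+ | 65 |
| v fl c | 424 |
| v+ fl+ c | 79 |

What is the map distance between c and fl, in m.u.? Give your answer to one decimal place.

The two rarest classes, v fl+ c and v+ fl c+, are the double crossovers. Comparing them with the parentals, only the fl allele has switched, so fl is the middle locus and the order is v – fl – c.
Crossovers in the fl–c interval produce the single-crossover classes v fl c+ and v+ fl+ c (75 + 79 = 154) plus the double crossovers (17).
RF(fl–c) = (154 + 17) / 1032 = 171/1032 = 0.1657 → 16.6 m.u.

16.6 m.u.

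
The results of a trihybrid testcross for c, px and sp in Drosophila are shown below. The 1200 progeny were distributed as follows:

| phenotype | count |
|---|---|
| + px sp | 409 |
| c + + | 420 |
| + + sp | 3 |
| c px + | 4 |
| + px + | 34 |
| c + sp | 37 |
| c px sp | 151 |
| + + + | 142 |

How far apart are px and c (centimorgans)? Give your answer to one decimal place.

The two most frequent reciprocal classes, + px sp and c + +, are the parental types, so the F1 was + px sp / c + +.
The two rarest classes, + + sp and c px +, are the double crossovers. Comparing them with the parentals, only the px allele has switched, so px is the middle locus and the order is c – px – sp.
Crossovers in the c–px interval produce the single-crossover classes c px sp and + + + (151 + 142 = 293) plus the double crossovers (7).
RF(c–px) = (293 + 7) / 1200 = 300/1200 = 0.2500 → 25.0 centimorgans.

25.0 centimorgans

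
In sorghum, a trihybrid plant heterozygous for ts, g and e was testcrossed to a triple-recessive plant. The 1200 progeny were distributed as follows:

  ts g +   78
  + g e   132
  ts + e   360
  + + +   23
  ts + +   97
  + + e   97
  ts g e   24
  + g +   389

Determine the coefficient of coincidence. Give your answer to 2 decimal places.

The two most frequent reciprocal classes, + g + and ts + e, are the parental types, so the F1 was + g + / ts + e.
The two rarest classes, + + + and ts g e, are the double crossovers. Comparing them with the parentals, only the g allele has switched, so g is the middle locus and the order is e – g – ts.
e–g: (229 + 47)/1200 = 0.2300; g–ts: (175 + 47)/1200 = 0.1850.
Expected DCO frequency = 0.2300 × 0.1850 ≈ 0.04255; observed = 47/1200 ≈ 0.03917.
Coefficient of coincidence = 0.03917/0.04255 ≈ 0.92.

0.92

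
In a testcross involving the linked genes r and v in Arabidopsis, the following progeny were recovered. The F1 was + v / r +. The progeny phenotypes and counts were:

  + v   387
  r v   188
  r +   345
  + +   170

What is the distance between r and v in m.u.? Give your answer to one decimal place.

The recombinant classes are + + and r v: 170 + 188 = 358.
Recombination frequency = 358/1090 = 0.3284 ≈ 32.8%, i.e. 32.8 m.u.

32.8 m.u.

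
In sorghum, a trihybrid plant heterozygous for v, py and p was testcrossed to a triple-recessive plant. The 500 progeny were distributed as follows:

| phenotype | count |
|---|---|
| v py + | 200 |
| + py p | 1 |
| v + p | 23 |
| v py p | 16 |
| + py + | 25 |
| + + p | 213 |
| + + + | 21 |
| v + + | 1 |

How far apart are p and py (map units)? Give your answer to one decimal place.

The two most frequent reciprocal classes, + + p and v py +, are the parental types, so the F1 was + + p / v py +.
The two rarest classes, + py p and v + +, are the double crossovers. Comparing them with the parentals, only the py allele has switched, so py is the middle locus and the order is p – py – v.
Crossovers in the p–py interval produce the single-crossover classes + + + and v py p (21 + 16 = 37) plus the double crossovers (2).
RF(p–py) = (37 + 2) / 500 = 39/500 = 0.0780 → 7.8 map units.

7.8 map units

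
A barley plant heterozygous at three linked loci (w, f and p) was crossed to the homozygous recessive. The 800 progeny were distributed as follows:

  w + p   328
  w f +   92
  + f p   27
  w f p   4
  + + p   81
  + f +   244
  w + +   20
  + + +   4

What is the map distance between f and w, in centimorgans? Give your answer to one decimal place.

The two most frequent reciprocal classes, w + p and + f +, are the parental types, so the F1 was w + p / + f +.
The two rarest classes, w f p and + + +, are the double crossovers. Comparing them with the parentals, only the f allele has switched, so f is the middle locus and the order is w – f – p.
Crossovers in the w–f interval produce the single-crossover classes + + p and w f + (81 + 92 = 173) plus the double crossovers (8).
RF(w–f) = (173 + 8) / 800 = 181/800 = 0.2263 → 22.6 centimorgans.

22.6 centimorgans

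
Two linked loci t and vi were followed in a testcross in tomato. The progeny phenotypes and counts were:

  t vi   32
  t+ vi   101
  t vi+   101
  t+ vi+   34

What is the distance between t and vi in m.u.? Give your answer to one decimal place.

24.6 m.u.

The two most frequent classes, t+ vi (101) and t vi+ (101), are the parental types, so the F1 was t+ vi / t vi+.
The recombinant classes are t+ vi+ and t vi: 34 + 32 = 66.
Recombination frequency = 66/268 = 0.2463 ≈ 24.6%, i.e. 24.6 m.u.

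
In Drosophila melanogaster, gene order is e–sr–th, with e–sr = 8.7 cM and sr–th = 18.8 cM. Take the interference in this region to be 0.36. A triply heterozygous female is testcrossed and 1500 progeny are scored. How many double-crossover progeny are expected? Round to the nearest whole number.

16

Map distances give recombination frequencies of 0.087 and 0.188 for the two intervals.
With interference 0.36 (so coincidence = 0.64), expected double-crossover frequency = 0.087 × 0.188 × 0.64 = 0.01047.
Expected number = 0.01047 × 1500 = 15.70 ≈ 16.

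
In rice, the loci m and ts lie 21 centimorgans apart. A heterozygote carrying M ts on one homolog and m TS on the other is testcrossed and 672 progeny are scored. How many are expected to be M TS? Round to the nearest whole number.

A map distance of 21 centimorgans corresponds to a recombination frequency of 0.210.
The F1 is M ts / m TS, so M TS is a recombinant gamete class with expected frequency r/2 = 0.210/2 = 0.1050.
Expected number = 0.1050 × 672 = 70.56 ≈ 71.

71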